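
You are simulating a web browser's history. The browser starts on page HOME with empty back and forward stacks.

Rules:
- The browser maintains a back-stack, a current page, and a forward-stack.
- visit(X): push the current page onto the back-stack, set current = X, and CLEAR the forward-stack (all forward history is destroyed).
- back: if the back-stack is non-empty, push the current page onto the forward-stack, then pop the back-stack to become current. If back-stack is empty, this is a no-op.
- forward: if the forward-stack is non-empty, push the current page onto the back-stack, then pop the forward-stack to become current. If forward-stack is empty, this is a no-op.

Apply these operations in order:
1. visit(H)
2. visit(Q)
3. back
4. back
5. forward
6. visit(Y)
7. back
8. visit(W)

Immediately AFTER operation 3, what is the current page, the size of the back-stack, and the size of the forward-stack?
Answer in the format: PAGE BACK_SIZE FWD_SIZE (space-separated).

After 1 (visit(H)): cur=H back=1 fwd=0
After 2 (visit(Q)): cur=Q back=2 fwd=0
After 3 (back): cur=H back=1 fwd=1

H 1 1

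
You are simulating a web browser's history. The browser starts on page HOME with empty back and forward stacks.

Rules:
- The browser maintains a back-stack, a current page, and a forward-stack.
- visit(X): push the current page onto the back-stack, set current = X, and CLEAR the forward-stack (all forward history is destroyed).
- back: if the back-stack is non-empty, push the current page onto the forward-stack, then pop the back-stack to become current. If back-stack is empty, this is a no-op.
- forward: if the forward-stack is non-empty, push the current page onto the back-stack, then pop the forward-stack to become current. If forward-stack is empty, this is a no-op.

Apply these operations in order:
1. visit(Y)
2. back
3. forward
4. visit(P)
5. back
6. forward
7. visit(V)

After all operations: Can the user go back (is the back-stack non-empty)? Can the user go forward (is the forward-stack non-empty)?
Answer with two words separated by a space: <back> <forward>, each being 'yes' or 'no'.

After 1 (visit(Y)): cur=Y back=1 fwd=0
After 2 (back): cur=HOME back=0 fwd=1
After 3 (forward): cur=Y back=1 fwd=0
After 4 (visit(P)): cur=P back=2 fwd=0
After 5 (back): cur=Y back=1 fwd=1
After 6 (forward): cur=P back=2 fwd=0
After 7 (visit(V)): cur=V back=3 fwd=0

Answer: yes no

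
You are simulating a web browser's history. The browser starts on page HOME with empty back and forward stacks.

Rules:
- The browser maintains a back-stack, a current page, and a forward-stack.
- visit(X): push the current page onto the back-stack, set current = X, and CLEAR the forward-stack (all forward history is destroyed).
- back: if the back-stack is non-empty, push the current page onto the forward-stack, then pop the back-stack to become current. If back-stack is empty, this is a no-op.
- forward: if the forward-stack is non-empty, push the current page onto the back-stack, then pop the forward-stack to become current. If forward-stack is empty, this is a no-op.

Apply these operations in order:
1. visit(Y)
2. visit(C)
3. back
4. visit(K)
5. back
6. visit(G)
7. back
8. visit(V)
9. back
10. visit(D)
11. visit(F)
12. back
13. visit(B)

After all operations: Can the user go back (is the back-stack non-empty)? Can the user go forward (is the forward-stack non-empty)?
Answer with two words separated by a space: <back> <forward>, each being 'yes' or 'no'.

Answer: yes no

Derivation:
After 1 (visit(Y)): cur=Y back=1 fwd=0
After 2 (visit(C)): cur=C back=2 fwd=0
After 3 (back): cur=Y back=1 fwd=1
After 4 (visit(K)): cur=K back=2 fwd=0
After 5 (back): cur=Y back=1 fwd=1
After 6 (visit(G)): cur=G back=2 fwd=0
After 7 (back): cur=Y back=1 fwd=1
After 8 (visit(V)): cur=V back=2 fwd=0
After 9 (back): cur=Y back=1 fwd=1
After 10 (visit(D)): cur=D back=2 fwd=0
After 11 (visit(F)): cur=F back=3 fwd=0
After 12 (back): cur=D back=2 fwd=1
After 13 (visit(B)): cur=B back=3 fwd=0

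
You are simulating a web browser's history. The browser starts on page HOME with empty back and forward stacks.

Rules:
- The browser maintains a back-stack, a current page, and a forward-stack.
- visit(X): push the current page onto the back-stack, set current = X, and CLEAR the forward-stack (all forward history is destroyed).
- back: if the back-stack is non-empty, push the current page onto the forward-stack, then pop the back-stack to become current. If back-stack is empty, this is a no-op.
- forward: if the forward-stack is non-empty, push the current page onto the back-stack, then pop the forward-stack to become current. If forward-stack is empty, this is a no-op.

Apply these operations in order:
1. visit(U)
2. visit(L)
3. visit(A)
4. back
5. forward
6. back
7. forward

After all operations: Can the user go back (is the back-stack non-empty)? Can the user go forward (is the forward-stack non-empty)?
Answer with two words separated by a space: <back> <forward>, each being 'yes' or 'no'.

After 1 (visit(U)): cur=U back=1 fwd=0
After 2 (visit(L)): cur=L back=2 fwd=0
After 3 (visit(A)): cur=A back=3 fwd=0
After 4 (back): cur=L back=2 fwd=1
After 5 (forward): cur=A back=3 fwd=0
After 6 (back): cur=L back=2 fwd=1
After 7 (forward): cur=A back=3 fwd=0

Answer: yes no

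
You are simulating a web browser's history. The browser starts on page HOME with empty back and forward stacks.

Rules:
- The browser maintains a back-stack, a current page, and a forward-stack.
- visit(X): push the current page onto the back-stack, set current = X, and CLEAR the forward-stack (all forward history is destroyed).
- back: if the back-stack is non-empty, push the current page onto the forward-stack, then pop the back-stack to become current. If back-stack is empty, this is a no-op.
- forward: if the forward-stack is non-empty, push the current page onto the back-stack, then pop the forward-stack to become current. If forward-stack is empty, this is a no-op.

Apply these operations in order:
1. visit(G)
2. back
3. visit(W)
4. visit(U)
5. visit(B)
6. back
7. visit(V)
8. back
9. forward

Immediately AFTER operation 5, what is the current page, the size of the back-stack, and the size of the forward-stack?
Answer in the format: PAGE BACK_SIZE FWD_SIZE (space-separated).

After 1 (visit(G)): cur=G back=1 fwd=0
After 2 (back): cur=HOME back=0 fwd=1
After 3 (visit(W)): cur=W back=1 fwd=0
After 4 (visit(U)): cur=U back=2 fwd=0
After 5 (visit(B)): cur=B back=3 fwd=0

B 3 0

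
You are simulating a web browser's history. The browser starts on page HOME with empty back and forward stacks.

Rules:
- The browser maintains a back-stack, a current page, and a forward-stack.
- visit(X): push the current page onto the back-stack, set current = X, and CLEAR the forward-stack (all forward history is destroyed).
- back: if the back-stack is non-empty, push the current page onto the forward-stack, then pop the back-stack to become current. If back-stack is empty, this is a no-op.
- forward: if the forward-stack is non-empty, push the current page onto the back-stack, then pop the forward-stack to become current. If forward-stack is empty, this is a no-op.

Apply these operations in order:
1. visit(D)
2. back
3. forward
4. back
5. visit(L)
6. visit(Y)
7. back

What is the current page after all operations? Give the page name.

Answer: L

Derivation:
After 1 (visit(D)): cur=D back=1 fwd=0
After 2 (back): cur=HOME back=0 fwd=1
After 3 (forward): cur=D back=1 fwd=0
After 4 (back): cur=HOME back=0 fwd=1
After 5 (visit(L)): cur=L back=1 fwd=0
After 6 (visit(Y)): cur=Y back=2 fwd=0
After 7 (back): cur=L back=1 fwd=1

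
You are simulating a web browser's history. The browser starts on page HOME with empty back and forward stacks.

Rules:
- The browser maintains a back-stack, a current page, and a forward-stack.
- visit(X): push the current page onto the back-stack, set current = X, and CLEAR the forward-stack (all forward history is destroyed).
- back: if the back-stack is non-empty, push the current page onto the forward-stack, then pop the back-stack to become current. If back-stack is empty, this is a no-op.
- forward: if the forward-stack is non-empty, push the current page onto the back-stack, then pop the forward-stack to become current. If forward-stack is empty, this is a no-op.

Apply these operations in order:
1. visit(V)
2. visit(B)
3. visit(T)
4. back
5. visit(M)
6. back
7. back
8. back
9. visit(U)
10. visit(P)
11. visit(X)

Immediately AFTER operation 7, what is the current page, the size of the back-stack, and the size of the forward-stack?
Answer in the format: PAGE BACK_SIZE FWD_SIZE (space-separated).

After 1 (visit(V)): cur=V back=1 fwd=0
After 2 (visit(B)): cur=B back=2 fwd=0
After 3 (visit(T)): cur=T back=3 fwd=0
After 4 (back): cur=B back=2 fwd=1
After 5 (visit(M)): cur=M back=3 fwd=0
After 6 (back): cur=B back=2 fwd=1
After 7 (back): cur=V back=1 fwd=2

V 1 2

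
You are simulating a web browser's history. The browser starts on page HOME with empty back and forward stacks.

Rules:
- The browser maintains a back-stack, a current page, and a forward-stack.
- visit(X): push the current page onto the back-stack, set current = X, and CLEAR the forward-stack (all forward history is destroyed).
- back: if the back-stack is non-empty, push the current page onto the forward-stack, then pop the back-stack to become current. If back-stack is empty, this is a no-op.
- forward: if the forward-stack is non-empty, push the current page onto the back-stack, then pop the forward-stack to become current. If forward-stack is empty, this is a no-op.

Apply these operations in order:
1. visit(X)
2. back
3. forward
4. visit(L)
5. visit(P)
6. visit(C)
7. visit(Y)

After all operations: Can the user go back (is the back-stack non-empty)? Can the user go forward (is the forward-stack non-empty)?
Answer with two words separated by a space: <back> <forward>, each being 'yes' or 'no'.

After 1 (visit(X)): cur=X back=1 fwd=0
After 2 (back): cur=HOME back=0 fwd=1
After 3 (forward): cur=X back=1 fwd=0
After 4 (visit(L)): cur=L back=2 fwd=0
After 5 (visit(P)): cur=P back=3 fwd=0
After 6 (visit(C)): cur=C back=4 fwd=0
After 7 (visit(Y)): cur=Y back=5 fwd=0

Answer: yes no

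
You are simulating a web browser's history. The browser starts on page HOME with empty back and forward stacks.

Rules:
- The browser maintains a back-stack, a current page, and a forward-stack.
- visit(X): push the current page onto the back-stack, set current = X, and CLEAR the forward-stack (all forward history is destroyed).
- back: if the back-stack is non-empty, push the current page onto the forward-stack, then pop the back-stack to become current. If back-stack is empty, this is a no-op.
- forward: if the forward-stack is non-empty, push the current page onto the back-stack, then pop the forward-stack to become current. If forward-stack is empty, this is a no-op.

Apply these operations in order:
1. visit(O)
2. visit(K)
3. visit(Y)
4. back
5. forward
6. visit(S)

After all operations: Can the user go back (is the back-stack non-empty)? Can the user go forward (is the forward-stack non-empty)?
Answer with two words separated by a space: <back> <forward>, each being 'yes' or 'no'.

Answer: yes no

Derivation:
After 1 (visit(O)): cur=O back=1 fwd=0
After 2 (visit(K)): cur=K back=2 fwd=0
After 3 (visit(Y)): cur=Y back=3 fwd=0
After 4 (back): cur=K back=2 fwd=1
After 5 (forward): cur=Y back=3 fwd=0
After 6 (visit(S)): cur=S back=4 fwd=0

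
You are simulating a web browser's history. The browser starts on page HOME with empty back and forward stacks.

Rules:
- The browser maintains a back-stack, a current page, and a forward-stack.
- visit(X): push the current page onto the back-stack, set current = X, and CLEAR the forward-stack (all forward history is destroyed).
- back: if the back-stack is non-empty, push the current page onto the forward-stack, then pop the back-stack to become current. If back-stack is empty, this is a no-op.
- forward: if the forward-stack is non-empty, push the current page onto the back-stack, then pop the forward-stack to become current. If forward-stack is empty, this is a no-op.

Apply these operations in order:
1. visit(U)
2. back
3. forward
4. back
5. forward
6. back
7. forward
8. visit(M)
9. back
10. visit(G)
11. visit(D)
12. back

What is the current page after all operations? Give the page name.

After 1 (visit(U)): cur=U back=1 fwd=0
After 2 (back): cur=HOME back=0 fwd=1
After 3 (forward): cur=U back=1 fwd=0
After 4 (back): cur=HOME back=0 fwd=1
After 5 (forward): cur=U back=1 fwd=0
After 6 (back): cur=HOME back=0 fwd=1
After 7 (forward): cur=U back=1 fwd=0
After 8 (visit(M)): cur=M back=2 fwd=0
After 9 (back): cur=U back=1 fwd=1
After 10 (visit(G)): cur=G back=2 fwd=0
After 11 (visit(D)): cur=D back=3 fwd=0
After 12 (back): cur=G back=2 fwd=1

Answer: G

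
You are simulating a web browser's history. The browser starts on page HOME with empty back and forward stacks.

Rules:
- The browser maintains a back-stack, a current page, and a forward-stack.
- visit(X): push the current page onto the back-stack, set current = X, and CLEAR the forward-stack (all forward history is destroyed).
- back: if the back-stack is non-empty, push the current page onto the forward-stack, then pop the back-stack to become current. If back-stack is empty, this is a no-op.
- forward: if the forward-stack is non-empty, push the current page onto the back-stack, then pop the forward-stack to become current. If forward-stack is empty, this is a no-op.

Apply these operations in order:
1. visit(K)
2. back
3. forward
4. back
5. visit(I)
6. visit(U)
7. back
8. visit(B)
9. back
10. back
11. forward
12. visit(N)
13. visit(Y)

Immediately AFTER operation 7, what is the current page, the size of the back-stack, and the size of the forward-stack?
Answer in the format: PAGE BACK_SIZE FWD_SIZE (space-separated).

After 1 (visit(K)): cur=K back=1 fwd=0
After 2 (back): cur=HOME back=0 fwd=1
After 3 (forward): cur=K back=1 fwd=0
After 4 (back): cur=HOME back=0 fwd=1
After 5 (visit(I)): cur=I back=1 fwd=0
After 6 (visit(U)): cur=U back=2 fwd=0
After 7 (back): cur=I back=1 fwd=1

I 1 1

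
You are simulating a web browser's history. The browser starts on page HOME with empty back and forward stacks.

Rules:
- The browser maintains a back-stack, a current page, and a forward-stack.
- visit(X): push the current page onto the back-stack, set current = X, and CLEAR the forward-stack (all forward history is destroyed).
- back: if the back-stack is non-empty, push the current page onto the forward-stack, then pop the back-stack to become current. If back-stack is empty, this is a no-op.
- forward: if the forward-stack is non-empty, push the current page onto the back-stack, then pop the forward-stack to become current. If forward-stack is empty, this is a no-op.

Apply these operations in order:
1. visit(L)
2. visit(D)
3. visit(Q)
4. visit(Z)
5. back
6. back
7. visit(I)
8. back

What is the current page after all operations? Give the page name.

Answer: D

Derivation:
After 1 (visit(L)): cur=L back=1 fwd=0
After 2 (visit(D)): cur=D back=2 fwd=0
After 3 (visit(Q)): cur=Q back=3 fwd=0
After 4 (visit(Z)): cur=Z back=4 fwd=0
After 5 (back): cur=Q back=3 fwd=1
After 6 (back): cur=D back=2 fwd=2
After 7 (visit(I)): cur=I back=3 fwd=0
After 8 (back): cur=D back=2 fwd=1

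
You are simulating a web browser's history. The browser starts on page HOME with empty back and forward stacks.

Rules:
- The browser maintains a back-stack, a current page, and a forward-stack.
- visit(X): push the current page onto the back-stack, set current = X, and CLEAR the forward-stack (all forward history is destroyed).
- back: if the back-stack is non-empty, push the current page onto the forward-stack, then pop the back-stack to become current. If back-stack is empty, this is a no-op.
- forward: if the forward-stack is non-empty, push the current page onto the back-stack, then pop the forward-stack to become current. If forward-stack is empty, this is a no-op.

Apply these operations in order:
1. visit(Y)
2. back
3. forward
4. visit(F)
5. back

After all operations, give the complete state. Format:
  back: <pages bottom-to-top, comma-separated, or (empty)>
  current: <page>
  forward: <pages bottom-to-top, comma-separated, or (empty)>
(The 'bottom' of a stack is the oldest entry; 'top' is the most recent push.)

Answer: back: HOME
current: Y
forward: F

Derivation:
After 1 (visit(Y)): cur=Y back=1 fwd=0
After 2 (back): cur=HOME back=0 fwd=1
After 3 (forward): cur=Y back=1 fwd=0
After 4 (visit(F)): cur=F back=2 fwd=0
After 5 (back): cur=Y back=1 fwd=1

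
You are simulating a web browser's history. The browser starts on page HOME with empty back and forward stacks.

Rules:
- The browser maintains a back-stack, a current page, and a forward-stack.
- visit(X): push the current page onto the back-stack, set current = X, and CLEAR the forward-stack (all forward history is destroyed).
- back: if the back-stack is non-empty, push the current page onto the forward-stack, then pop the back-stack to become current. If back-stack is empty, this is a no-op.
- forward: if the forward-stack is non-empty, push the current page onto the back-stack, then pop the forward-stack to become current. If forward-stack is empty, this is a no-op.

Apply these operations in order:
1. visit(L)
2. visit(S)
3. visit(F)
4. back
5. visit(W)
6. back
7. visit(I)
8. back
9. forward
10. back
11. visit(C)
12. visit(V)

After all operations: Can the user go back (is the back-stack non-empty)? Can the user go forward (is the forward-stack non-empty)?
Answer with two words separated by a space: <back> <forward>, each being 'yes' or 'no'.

Answer: yes no

Derivation:
After 1 (visit(L)): cur=L back=1 fwd=0
After 2 (visit(S)): cur=S back=2 fwd=0
After 3 (visit(F)): cur=F back=3 fwd=0
After 4 (back): cur=S back=2 fwd=1
After 5 (visit(W)): cur=W back=3 fwd=0
After 6 (back): cur=S back=2 fwd=1
After 7 (visit(I)): cur=I back=3 fwd=0
After 8 (back): cur=S back=2 fwd=1
After 9 (forward): cur=I back=3 fwd=0
After 10 (back): cur=S back=2 fwd=1
After 11 (visit(C)): cur=C back=3 fwd=0
After 12 (visit(V)): cur=V back=4 fwd=0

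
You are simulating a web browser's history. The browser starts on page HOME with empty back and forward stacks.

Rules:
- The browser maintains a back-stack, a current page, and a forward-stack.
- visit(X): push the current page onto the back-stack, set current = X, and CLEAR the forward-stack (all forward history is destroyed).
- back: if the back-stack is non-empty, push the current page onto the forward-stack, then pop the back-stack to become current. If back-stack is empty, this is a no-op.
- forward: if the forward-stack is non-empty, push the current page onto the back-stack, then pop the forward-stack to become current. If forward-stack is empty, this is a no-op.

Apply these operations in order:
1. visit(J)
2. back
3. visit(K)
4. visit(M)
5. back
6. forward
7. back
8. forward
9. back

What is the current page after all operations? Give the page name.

After 1 (visit(J)): cur=J back=1 fwd=0
After 2 (back): cur=HOME back=0 fwd=1
After 3 (visit(K)): cur=K back=1 fwd=0
After 4 (visit(M)): cur=M back=2 fwd=0
After 5 (back): cur=K back=1 fwd=1
After 6 (forward): cur=M back=2 fwd=0
After 7 (back): cur=K back=1 fwd=1
After 8 (forward): cur=M back=2 fwd=0
After 9 (back): cur=K back=1 fwd=1

Answer: K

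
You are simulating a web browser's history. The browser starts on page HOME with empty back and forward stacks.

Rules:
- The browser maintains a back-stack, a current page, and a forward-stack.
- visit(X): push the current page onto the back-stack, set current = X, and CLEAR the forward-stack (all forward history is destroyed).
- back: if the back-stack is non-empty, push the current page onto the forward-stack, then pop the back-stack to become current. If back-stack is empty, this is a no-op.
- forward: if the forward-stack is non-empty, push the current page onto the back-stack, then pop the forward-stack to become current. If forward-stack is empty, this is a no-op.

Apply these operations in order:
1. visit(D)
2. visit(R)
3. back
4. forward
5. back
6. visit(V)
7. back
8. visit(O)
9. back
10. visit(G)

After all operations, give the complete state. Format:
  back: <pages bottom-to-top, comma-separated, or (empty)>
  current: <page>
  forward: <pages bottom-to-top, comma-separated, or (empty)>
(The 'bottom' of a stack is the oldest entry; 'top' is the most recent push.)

Answer: back: HOME,D
current: G
forward: (empty)

Derivation:
After 1 (visit(D)): cur=D back=1 fwd=0
After 2 (visit(R)): cur=R back=2 fwd=0
After 3 (back): cur=D back=1 fwd=1
After 4 (forward): cur=R back=2 fwd=0
After 5 (back): cur=D back=1 fwd=1
After 6 (visit(V)): cur=V back=2 fwd=0
After 7 (back): cur=D back=1 fwd=1
After 8 (visit(O)): cur=O back=2 fwd=0
After 9 (back): cur=D back=1 fwd=1
After 10 (visit(G)): cur=G back=2 fwd=0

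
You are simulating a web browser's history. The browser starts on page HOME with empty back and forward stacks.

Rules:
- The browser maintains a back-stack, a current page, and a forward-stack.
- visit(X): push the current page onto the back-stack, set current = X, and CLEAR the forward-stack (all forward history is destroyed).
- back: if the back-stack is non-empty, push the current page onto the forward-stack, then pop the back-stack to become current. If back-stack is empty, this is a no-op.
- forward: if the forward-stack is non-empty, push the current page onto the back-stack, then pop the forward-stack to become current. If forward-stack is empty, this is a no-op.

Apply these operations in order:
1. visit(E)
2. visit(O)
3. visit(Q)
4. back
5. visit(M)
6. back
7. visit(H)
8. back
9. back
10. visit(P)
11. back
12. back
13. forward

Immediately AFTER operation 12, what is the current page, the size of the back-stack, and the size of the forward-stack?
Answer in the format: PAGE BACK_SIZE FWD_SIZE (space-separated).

After 1 (visit(E)): cur=E back=1 fwd=0
After 2 (visit(O)): cur=O back=2 fwd=0
After 3 (visit(Q)): cur=Q back=3 fwd=0
After 4 (back): cur=O back=2 fwd=1
After 5 (visit(M)): cur=M back=3 fwd=0
After 6 (back): cur=O back=2 fwd=1
After 7 (visit(H)): cur=H back=3 fwd=0
After 8 (back): cur=O back=2 fwd=1
After 9 (back): cur=E back=1 fwd=2
After 10 (visit(P)): cur=P back=2 fwd=0
After 11 (back): cur=E back=1 fwd=1
After 12 (back): cur=HOME back=0 fwd=2

HOME 0 2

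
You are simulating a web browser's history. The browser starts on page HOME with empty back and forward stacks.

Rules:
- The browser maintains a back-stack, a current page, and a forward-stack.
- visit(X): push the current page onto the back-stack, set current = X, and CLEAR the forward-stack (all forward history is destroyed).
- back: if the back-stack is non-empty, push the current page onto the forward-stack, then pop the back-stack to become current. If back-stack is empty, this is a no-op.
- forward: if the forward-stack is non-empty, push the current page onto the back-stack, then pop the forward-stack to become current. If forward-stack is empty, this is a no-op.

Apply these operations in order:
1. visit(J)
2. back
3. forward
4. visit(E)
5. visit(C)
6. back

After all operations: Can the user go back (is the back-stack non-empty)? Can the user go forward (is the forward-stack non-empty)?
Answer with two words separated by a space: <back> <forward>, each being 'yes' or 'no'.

Answer: yes yes

Derivation:
After 1 (visit(J)): cur=J back=1 fwd=0
After 2 (back): cur=HOME back=0 fwd=1
After 3 (forward): cur=J back=1 fwd=0
After 4 (visit(E)): cur=E back=2 fwd=0
After 5 (visit(C)): cur=C back=3 fwd=0
After 6 (back): cur=E back=2 fwd=1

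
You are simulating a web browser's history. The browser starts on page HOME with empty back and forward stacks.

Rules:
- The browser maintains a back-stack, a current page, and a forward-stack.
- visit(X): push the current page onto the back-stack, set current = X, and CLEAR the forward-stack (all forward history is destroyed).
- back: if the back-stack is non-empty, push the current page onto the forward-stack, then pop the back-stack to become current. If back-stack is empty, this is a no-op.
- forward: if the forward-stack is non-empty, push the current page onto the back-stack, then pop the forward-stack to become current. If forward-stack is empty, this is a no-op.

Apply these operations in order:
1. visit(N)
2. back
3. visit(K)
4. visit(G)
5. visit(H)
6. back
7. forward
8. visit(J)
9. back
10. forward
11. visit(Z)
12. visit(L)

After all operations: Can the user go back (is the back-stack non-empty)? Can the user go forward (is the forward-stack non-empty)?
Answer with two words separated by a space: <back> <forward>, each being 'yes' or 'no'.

Answer: yes no

Derivation:
After 1 (visit(N)): cur=N back=1 fwd=0
After 2 (back): cur=HOME back=0 fwd=1
After 3 (visit(K)): cur=K back=1 fwd=0
After 4 (visit(G)): cur=G back=2 fwd=0
After 5 (visit(H)): cur=H back=3 fwd=0
After 6 (back): cur=G back=2 fwd=1
After 7 (forward): cur=H back=3 fwd=0
After 8 (visit(J)): cur=J back=4 fwd=0
After 9 (back): cur=H back=3 fwd=1
After 10 (forward): cur=J back=4 fwd=0
After 11 (visit(Z)): cur=Z back=5 fwd=0
After 12 (visit(L)): cur=L back=6 fwd=0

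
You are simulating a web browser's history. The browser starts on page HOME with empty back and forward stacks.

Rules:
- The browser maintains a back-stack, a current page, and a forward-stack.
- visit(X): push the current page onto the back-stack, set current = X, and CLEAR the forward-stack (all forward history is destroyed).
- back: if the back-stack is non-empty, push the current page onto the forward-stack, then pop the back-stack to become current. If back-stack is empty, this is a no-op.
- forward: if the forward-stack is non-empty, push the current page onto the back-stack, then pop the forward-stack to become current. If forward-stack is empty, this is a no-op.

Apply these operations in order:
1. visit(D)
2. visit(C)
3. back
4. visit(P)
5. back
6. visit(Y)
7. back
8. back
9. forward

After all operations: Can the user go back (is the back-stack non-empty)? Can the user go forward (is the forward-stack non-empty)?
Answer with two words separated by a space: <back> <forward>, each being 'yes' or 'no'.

Answer: yes yes

Derivation:
After 1 (visit(D)): cur=D back=1 fwd=0
After 2 (visit(C)): cur=C back=2 fwd=0
After 3 (back): cur=D back=1 fwd=1
After 4 (visit(P)): cur=P back=2 fwd=0
After 5 (back): cur=D back=1 fwd=1
After 6 (visit(Y)): cur=Y back=2 fwd=0
After 7 (back): cur=D back=1 fwd=1
After 8 (back): cur=HOME back=0 fwd=2
After 9 (forward): cur=D back=1 fwd=1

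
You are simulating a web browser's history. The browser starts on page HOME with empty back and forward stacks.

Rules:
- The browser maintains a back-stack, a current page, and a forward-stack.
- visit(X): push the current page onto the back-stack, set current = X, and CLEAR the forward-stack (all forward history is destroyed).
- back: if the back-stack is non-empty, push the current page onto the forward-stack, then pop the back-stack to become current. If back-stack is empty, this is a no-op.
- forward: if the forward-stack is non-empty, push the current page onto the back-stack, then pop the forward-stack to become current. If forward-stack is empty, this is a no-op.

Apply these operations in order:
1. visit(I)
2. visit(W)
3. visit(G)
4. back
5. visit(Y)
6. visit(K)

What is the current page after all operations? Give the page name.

After 1 (visit(I)): cur=I back=1 fwd=0
After 2 (visit(W)): cur=W back=2 fwd=0
After 3 (visit(G)): cur=G back=3 fwd=0
After 4 (back): cur=W back=2 fwd=1
After 5 (visit(Y)): cur=Y back=3 fwd=0
After 6 (visit(K)): cur=K back=4 fwd=0

Answer: K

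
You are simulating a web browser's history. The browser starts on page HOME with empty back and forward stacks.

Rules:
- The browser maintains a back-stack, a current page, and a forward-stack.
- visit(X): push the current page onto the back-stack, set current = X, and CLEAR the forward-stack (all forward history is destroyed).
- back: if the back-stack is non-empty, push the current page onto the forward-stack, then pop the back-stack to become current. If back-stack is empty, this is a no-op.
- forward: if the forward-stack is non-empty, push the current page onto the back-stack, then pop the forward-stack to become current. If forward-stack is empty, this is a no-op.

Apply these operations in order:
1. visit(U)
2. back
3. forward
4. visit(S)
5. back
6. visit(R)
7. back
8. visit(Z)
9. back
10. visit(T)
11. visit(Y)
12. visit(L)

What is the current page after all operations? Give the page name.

After 1 (visit(U)): cur=U back=1 fwd=0
After 2 (back): cur=HOME back=0 fwd=1
After 3 (forward): cur=U back=1 fwd=0
After 4 (visit(S)): cur=S back=2 fwd=0
After 5 (back): cur=U back=1 fwd=1
After 6 (visit(R)): cur=R back=2 fwd=0
After 7 (back): cur=U back=1 fwd=1
After 8 (visit(Z)): cur=Z back=2 fwd=0
After 9 (back): cur=U back=1 fwd=1
After 10 (visit(T)): cur=T back=2 fwd=0
After 11 (visit(Y)): cur=Y back=3 fwd=0
After 12 (visit(L)): cur=L back=4 fwd=0

Answer: L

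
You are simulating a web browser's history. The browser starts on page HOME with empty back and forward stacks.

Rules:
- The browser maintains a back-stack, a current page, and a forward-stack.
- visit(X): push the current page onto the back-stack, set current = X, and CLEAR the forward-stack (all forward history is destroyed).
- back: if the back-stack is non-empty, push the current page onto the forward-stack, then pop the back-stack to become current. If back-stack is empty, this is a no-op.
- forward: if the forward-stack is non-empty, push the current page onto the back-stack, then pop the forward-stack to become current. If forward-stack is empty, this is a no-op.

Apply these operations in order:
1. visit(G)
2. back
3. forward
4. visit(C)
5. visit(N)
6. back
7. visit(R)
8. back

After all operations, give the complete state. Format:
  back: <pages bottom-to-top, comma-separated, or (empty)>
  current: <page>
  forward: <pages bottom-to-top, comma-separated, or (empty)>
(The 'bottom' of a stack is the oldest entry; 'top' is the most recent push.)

Answer: back: HOME,G
current: C
forward: R

Derivation:
After 1 (visit(G)): cur=G back=1 fwd=0
After 2 (back): cur=HOME back=0 fwd=1
After 3 (forward): cur=G back=1 fwd=0
After 4 (visit(C)): cur=C back=2 fwd=0
After 5 (visit(N)): cur=N back=3 fwd=0
After 6 (back): cur=C back=2 fwd=1
After 7 (visit(R)): cur=R back=3 fwd=0
After 8 (back): cur=C back=2 fwd=1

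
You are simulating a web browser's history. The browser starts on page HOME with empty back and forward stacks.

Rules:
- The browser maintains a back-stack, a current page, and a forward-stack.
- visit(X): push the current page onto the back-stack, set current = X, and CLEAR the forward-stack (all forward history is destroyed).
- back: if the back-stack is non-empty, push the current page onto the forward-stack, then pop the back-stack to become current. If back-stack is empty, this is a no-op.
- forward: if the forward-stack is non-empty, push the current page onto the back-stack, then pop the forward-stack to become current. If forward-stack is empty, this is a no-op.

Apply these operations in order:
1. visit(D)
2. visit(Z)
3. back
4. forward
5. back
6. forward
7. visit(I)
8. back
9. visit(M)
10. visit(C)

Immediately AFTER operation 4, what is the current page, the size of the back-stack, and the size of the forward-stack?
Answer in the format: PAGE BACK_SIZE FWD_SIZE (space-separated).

After 1 (visit(D)): cur=D back=1 fwd=0
After 2 (visit(Z)): cur=Z back=2 fwd=0
After 3 (back): cur=D back=1 fwd=1
After 4 (forward): cur=Z back=2 fwd=0

Z 2 0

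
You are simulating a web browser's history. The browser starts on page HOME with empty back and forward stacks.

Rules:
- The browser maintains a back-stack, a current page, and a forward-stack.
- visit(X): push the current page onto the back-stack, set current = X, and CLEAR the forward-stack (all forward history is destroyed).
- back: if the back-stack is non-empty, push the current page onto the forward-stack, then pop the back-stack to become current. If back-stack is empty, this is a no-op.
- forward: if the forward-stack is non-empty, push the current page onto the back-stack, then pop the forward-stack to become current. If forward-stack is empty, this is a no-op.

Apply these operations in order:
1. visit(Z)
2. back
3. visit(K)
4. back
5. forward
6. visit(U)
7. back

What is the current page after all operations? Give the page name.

After 1 (visit(Z)): cur=Z back=1 fwd=0
After 2 (back): cur=HOME back=0 fwd=1
After 3 (visit(K)): cur=K back=1 fwd=0
After 4 (back): cur=HOME back=0 fwd=1
After 5 (forward): cur=K back=1 fwd=0
After 6 (visit(U)): cur=U back=2 fwd=0
After 7 (back): cur=K back=1 fwd=1

Answer: K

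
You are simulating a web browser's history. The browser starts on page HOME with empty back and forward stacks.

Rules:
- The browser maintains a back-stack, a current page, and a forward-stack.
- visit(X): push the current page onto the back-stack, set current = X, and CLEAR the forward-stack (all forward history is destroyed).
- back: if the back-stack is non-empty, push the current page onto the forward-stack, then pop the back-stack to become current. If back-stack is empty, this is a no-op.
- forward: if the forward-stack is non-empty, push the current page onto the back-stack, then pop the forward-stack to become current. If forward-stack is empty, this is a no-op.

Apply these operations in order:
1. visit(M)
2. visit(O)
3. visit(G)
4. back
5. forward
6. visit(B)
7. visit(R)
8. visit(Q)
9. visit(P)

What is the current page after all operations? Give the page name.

Answer: P

Derivation:
After 1 (visit(M)): cur=M back=1 fwd=0
After 2 (visit(O)): cur=O back=2 fwd=0
After 3 (visit(G)): cur=G back=3 fwd=0
After 4 (back): cur=O back=2 fwd=1
After 5 (forward): cur=G back=3 fwd=0
After 6 (visit(B)): cur=B back=4 fwd=0
After 7 (visit(R)): cur=R back=5 fwd=0
After 8 (visit(Q)): cur=Q back=6 fwd=0
After 9 (visit(P)): cur=P back=7 fwd=0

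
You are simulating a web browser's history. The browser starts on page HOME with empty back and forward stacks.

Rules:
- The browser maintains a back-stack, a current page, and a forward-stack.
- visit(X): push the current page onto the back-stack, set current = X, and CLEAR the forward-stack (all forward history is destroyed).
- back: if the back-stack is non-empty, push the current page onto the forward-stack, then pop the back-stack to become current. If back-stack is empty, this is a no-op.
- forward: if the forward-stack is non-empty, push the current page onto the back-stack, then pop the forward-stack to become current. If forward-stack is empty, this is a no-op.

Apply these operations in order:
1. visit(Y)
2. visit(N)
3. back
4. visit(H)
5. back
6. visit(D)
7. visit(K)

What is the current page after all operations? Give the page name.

Answer: K

Derivation:
After 1 (visit(Y)): cur=Y back=1 fwd=0
After 2 (visit(N)): cur=N back=2 fwd=0
After 3 (back): cur=Y back=1 fwd=1
After 4 (visit(H)): cur=H back=2 fwd=0
After 5 (back): cur=Y back=1 fwd=1
After 6 (visit(D)): cur=D back=2 fwd=0
After 7 (visit(K)): cur=K back=3 fwd=0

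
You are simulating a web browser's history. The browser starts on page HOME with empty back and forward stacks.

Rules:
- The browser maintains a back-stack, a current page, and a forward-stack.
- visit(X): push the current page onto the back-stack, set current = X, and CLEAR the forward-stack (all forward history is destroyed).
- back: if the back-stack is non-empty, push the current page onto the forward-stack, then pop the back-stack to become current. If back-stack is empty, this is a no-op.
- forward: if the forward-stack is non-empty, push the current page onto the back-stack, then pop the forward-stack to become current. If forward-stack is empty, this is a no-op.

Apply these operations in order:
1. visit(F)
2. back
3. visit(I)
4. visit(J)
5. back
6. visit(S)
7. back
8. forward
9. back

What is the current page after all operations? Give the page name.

After 1 (visit(F)): cur=F back=1 fwd=0
After 2 (back): cur=HOME back=0 fwd=1
After 3 (visit(I)): cur=I back=1 fwd=0
After 4 (visit(J)): cur=J back=2 fwd=0
After 5 (back): cur=I back=1 fwd=1
After 6 (visit(S)): cur=S back=2 fwd=0
After 7 (back): cur=I back=1 fwd=1
After 8 (forward): cur=S back=2 fwd=0
After 9 (back): cur=I back=1 fwd=1

Answer: I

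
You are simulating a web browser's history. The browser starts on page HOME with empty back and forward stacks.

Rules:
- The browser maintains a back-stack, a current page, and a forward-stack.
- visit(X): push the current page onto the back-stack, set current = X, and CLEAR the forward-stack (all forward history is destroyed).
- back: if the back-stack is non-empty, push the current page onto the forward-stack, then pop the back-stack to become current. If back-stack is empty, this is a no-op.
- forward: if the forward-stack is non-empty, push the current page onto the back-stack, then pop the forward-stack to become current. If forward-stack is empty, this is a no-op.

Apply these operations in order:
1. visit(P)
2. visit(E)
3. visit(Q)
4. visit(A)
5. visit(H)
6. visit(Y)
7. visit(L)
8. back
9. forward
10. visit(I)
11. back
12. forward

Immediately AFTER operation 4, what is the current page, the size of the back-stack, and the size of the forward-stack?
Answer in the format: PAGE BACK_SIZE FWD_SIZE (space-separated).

After 1 (visit(P)): cur=P back=1 fwd=0
After 2 (visit(E)): cur=E back=2 fwd=0
After 3 (visit(Q)): cur=Q back=3 fwd=0
After 4 (visit(A)): cur=A back=4 fwd=0

A 4 0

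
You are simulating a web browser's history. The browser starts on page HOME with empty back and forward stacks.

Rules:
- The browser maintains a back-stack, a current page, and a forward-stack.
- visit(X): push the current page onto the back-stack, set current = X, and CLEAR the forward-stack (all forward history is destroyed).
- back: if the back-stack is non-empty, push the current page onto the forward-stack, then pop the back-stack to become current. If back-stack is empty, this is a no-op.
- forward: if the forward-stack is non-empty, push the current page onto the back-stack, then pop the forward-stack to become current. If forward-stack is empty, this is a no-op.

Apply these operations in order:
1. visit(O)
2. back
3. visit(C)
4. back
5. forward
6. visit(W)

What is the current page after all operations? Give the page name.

Answer: W

Derivation:
After 1 (visit(O)): cur=O back=1 fwd=0
After 2 (back): cur=HOME back=0 fwd=1
After 3 (visit(C)): cur=C back=1 fwd=0
After 4 (back): cur=HOME back=0 fwd=1
After 5 (forward): cur=C back=1 fwd=0
After 6 (visit(W)): cur=W back=2 fwd=0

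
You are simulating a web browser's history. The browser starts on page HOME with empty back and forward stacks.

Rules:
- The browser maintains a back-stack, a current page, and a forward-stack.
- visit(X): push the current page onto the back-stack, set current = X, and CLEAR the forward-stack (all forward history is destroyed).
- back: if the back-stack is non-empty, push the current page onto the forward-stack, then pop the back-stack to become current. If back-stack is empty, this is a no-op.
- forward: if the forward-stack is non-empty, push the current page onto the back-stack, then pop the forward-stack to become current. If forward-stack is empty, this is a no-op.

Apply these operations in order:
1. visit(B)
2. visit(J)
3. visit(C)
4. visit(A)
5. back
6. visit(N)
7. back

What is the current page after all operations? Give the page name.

Answer: C

Derivation:
After 1 (visit(B)): cur=B back=1 fwd=0
After 2 (visit(J)): cur=J back=2 fwd=0
After 3 (visit(C)): cur=C back=3 fwd=0
After 4 (visit(A)): cur=A back=4 fwd=0
After 5 (back): cur=C back=3 fwd=1
After 6 (visit(N)): cur=N back=4 fwd=0
After 7 (back): cur=C back=3 fwd=1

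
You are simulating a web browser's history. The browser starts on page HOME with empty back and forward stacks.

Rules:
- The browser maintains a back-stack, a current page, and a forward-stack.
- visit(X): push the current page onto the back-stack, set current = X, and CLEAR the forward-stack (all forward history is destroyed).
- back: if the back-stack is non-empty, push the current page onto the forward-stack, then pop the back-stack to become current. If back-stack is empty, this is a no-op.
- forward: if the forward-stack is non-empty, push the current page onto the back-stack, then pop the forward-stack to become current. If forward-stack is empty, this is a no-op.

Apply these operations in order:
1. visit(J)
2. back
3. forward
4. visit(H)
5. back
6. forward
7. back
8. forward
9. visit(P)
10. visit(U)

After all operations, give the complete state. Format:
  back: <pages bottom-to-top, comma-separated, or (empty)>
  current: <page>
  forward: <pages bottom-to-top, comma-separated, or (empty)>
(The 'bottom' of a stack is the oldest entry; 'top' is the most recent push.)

Answer: back: HOME,J,H,P
current: U
forward: (empty)

Derivation:
After 1 (visit(J)): cur=J back=1 fwd=0
After 2 (back): cur=HOME back=0 fwd=1
After 3 (forward): cur=J back=1 fwd=0
After 4 (visit(H)): cur=H back=2 fwd=0
After 5 (back): cur=J back=1 fwd=1
After 6 (forward): cur=H back=2 fwd=0
After 7 (back): cur=J back=1 fwd=1
After 8 (forward): cur=H back=2 fwd=0
After 9 (visit(P)): cur=P back=3 fwd=0
After 10 (visit(U)): cur=U back=4 fwd=0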